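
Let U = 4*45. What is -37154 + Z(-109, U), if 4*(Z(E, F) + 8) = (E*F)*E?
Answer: 497483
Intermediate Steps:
U = 180
Z(E, F) = -8 + F*E²/4 (Z(E, F) = -8 + ((E*F)*E)/4 = -8 + (F*E²)/4 = -8 + F*E²/4)
-37154 + Z(-109, U) = -37154 + (-8 + (¼)*180*(-109)²) = -37154 + (-8 + (¼)*180*11881) = -37154 + (-8 + 534645) = -37154 + 534637 = 497483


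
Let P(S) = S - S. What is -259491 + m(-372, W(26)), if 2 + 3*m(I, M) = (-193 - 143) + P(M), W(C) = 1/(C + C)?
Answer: -778811/3 ≈ -2.5960e+5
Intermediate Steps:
P(S) = 0
W(C) = 1/(2*C)
m(I, M) = -338/3 (m(I, M) = -⅔ + ((-193 - 143) + 0)/3 = -⅔ + (-336 + 0)/3 = -⅔ + (⅓)*(-336) = -⅔ - 112 = -338/3)
-259491 + m(-372, W(26)) = -259491 - 338/3 = -778811/3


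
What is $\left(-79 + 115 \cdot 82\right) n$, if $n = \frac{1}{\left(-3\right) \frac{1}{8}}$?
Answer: $-24936$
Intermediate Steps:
$n = - \frac{8}{3}$ ($n = \frac{1}{\left(-3\right) \frac{1}{8}} = \frac{1}{- \frac{3}{8}} = - \frac{8}{3} \approx -2.6667$)
$\left(-79 + 115 \cdot 82\right) n = \left(-79 + 115 \cdot 82\right) \left(- \frac{8}{3}\right) = \left(-79 + 9430\right) \left(- \frac{8}{3}\right) = 9351 \left(- \frac{8}{3}\right) = -24936$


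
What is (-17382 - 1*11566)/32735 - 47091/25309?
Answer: -2274168817/828490115 ≈ -2.7450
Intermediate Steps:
(-17382 - 1*11566)/32735 - 47091/25309 = (-17382 - 11566)*(1/32735) - 47091*1/25309 = -28948*1/32735 - 47091/25309 = -28948/32735 - 47091/25309 = -2274168817/828490115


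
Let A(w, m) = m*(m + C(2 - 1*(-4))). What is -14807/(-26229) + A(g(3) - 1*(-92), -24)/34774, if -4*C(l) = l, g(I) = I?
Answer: 265475383/456043623 ≈ 0.58213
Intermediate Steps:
C(l) = -l/4
A(w, m) = m*(-3/2 + m) (A(w, m) = m*(m - (2 - 1*(-4))/4) = m*(m - (2 + 4)/4) = m*(m - ¼*6) = m*(m - 3/2) = m*(-3/2 + m))
-14807/(-26229) + A(g(3) - 1*(-92), -24)/34774 = -14807/(-26229) + ((½)*(-24)*(-3 + 2*(-24)))/34774 = -14807*(-1/26229) + ((½)*(-24)*(-3 - 48))*(1/34774) = 14807/26229 + ((½)*(-24)*(-51))*(1/34774) = 14807/26229 + 612*(1/34774) = 14807/26229 + 306/17387 = 265475383/456043623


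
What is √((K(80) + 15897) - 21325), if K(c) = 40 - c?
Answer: 2*I*√1367 ≈ 73.946*I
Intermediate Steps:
√((K(80) + 15897) - 21325) = √(((40 - 1*80) + 15897) - 21325) = √(((40 - 80) + 15897) - 21325) = √((-40 + 15897) - 21325) = √(15857 - 21325) = √(-5468) = 2*I*√1367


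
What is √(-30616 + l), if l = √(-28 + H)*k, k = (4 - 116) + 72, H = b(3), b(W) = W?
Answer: 2*√(-7654 - 50*I) ≈ 0.57151 - 174.98*I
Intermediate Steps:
H = 3
k = -40 (k = -112 + 72 = -40)
l = -200*I (l = √(-28 + 3)*(-40) = √(-25)*(-40) = (5*I)*(-40) = -200*I ≈ -200.0*I)
√(-30616 + l) = √(-30616 - 200*I)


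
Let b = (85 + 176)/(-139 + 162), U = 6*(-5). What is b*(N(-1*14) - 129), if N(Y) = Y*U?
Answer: 75951/23 ≈ 3302.2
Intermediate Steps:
U = -30
N(Y) = -30*Y (N(Y) = Y*(-30) = -30*Y)
b = 261/23 ≈ 11.348
b*(N(-1*14) - 129) = 261*(-(-30)*14 - 129)/23 = 261*(-30*(-14) - 129)/23 = 261*(420 - 129)/23 = (261/23)*291 = 75951/23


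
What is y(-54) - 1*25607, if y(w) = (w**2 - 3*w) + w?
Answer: -22583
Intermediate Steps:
y(w) = w**2 - 2*w
y(-54) - 1*25607 = -54*(-2 - 54) - 1*25607 = -54*(-56) - 25607 = 3024 - 25607 = -22583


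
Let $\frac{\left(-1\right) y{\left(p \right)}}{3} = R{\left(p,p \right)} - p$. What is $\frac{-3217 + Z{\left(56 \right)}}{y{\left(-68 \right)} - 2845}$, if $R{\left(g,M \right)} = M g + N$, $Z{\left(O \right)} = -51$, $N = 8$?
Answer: $\frac{3268}{16945} \approx 0.19286$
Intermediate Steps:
$R{\left(g,M \right)} = 8 + M g$ ($R{\left(g,M \right)} = M g + 8 = 8 + M g$)
$y{\left(p \right)} = -24 - 3 p^{2} + 3 p$ ($y{\left(p \right)} = - 3 \left(\left(8 + p p\right) - p\right) = - 3 \left(\left(8 + p^{2}\right) - p\right) = - 3 \left(8 + p^{2} - p\right) = -24 - 3 p^{2} + 3 p$)
$\frac{-3217 + Z{\left(56 \right)}}{y{\left(-68 \right)} - 2845} = \frac{-3217 - 51}{\left(-24 - 3 \left(-68\right)^{2} + 3 \left(-68\right)\right) - 2845} = - \frac{3268}{\left(-24 - 13872 - 204\right) - 2845} = - \frac{3268}{-14100 - 2845} = - \frac{3268}{-16945} = \left(-3268\right) \left(- \frac{1}{16945}\right) = \frac{3268}{16945}$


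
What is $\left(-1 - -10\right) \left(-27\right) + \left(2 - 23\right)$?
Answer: $-264$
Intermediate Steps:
$\left(-1 - -10\right) \left(-27\right) + \left(2 - 23\right) = \left(-1 + 10\right) \left(-27\right) + \left(2 - 23\right) = 9 \left(-27\right) - 21 = -243 - 21 = -264$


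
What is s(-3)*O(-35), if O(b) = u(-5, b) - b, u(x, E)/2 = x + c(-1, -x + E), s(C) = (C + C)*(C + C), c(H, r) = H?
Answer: 828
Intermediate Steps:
s(C) = 4*C**2 (s(C) = (2*C)*(2*C) = 4*C**2)
u(x, E) = -2 + 2*x (u(x, E) = 2*(x - 1) = 2*(-1 + x) = -2 + 2*x)
O(b) = -12 - b (O(b) = (-2 + 2*(-5)) - b = (-2 - 10) - b = -12 - b)
s(-3)*O(-35) = (4*(-3)**2)*(-12 - 1*(-35)) = (4*9)*(-12 + 35) = 36*23 = 828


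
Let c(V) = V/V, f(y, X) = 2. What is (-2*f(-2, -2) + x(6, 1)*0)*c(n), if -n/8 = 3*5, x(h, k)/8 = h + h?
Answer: -4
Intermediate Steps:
x(h, k) = 16*h (x(h, k) = 8*(h + h) = 8*(2*h) = 16*h)
n = -120 (n = -24*5 = -8*15 = -120)
c(V) = 1
(-2*f(-2, -2) + x(6, 1)*0)*c(n) = (-2*2 + (16*6)*0)*1 = (-4 + 96*0)*1 = (-4 + 0)*1 = -4*1 = -4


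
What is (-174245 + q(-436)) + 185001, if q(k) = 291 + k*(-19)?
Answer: 19331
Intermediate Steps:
q(k) = 291 - 19*k
(-174245 + q(-436)) + 185001 = (-174245 + (291 - 19*(-436))) + 185001 = (-174245 + (291 + 8284)) + 185001 = (-174245 + 8575) + 185001 = -165670 + 185001 = 19331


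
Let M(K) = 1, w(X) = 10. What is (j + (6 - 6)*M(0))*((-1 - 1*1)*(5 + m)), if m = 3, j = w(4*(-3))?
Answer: -160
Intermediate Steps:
j = 10
(j + (6 - 6)*M(0))*((-1 - 1*1)*(5 + m)) = (10 + (6 - 6)*1)*((-1 - 1*1)*(5 + 3)) = (10 + 0*1)*((-1 - 1)*8) = (10 + 0)*(-2*8) = 10*(-16) = -160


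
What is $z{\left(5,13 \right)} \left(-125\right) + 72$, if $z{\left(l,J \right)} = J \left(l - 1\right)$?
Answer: $-6428$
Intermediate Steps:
$z{\left(l,J \right)} = J \left(-1 + l\right)$
$z{\left(5,13 \right)} \left(-125\right) + 72 = 13 \left(-1 + 5\right) \left(-125\right) + 72 = 13 \cdot 4 \left(-125\right) + 72 = 52 \left(-125\right) + 72 = -6500 + 72 = -6428$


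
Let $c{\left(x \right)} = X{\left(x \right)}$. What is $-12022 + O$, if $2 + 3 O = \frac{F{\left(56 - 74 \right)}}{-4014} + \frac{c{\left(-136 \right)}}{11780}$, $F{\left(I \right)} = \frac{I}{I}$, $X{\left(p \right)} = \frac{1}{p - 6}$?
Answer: $- \frac{121088547952147}{10071687960} \approx -12023.0$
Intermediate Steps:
$X{\left(p \right)} = \frac{1}{-6 + p}$
$c{\left(x \right)} = \frac{1}{-6 + x}$
$F{\left(I \right)} = 1$
$O = - \frac{6715297027}{10071687960}$ ($O = - \frac{2}{3} + \frac{1 \frac{1}{-4014} + \frac{1}{\left(-6 - 136\right) 11780}}{3} = - \frac{2}{3} + \frac{1 \left(- \frac{1}{4014}\right) + \frac{1}{-142} \cdot \frac{1}{11780}}{3} = - \frac{2}{3} + \frac{- \frac{1}{4014} - \frac{1}{1672760}}{3} = - \frac{2}{3} + \frac{1}{3} \left(- \frac{838387}{3357229320}\right) = - \frac{2}{3} - \frac{838387}{10071687960} = - \frac{6715297027}{10071687960} \approx -0.66675$)
$-12022 + O = -12022 - \frac{6715297027}{10071687960} = - \frac{121088547952147}{10071687960}$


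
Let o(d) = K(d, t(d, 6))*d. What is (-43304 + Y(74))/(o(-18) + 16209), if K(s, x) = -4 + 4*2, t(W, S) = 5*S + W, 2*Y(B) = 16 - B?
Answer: -43333/16137 ≈ -2.6853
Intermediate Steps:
Y(B) = 8 - B/2 (Y(B) = (16 - B)/2 = 8 - B/2)
t(W, S) = W + 5*S
K(s, x) = 4 (K(s, x) = -4 + 8 = 4)
o(d) = 4*d
(-43304 + Y(74))/(o(-18) + 16209) = (-43304 + (8 - ½*74))/(4*(-18) + 16209) = (-43304 + (8 - 37))/(-72 + 16209) = (-43304 - 29)/16137 = -43333*1/16137 = -43333/16137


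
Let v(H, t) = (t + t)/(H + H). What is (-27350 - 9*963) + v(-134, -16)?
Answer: -2413131/67 ≈ -36017.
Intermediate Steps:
v(H, t) = t/H (v(H, t) = (2*t)/((2*H)) = (2*t)*(1/(2*H)) = t/H)
(-27350 - 9*963) + v(-134, -16) = (-27350 - 9*963) - 16/(-134) = (-27350 - 8667) - 16*(-1/134) = -36017 + 8/67 = -2413131/67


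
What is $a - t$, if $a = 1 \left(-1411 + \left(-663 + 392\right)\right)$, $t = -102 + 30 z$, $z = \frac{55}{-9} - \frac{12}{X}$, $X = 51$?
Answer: $- \frac{70870}{51} \approx -1389.6$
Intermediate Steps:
$z = - \frac{971}{153}$ ($z = \frac{55}{-9} - \frac{12}{51} = 55 \left(- \frac{1}{9}\right) - \frac{4}{17} = - \frac{55}{9} - \frac{4}{17} = - \frac{971}{153} \approx -6.3464$)
$t = - \frac{14912}{51}$ ($t = -102 + 30 \left(- \frac{971}{153}\right) = -102 - \frac{9710}{51} = - \frac{14912}{51} \approx -292.39$)
$a = -1682$ ($a = 1 \left(-1411 - 271\right) = 1 \left(-1682\right) = -1682$)
$a - t = -1682 - - \frac{14912}{51} = -1682 + \frac{14912}{51} = - \frac{70870}{51}$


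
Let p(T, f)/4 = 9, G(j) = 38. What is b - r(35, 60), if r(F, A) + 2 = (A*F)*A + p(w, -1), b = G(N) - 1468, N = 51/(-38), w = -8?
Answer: -127464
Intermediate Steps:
N = -51/38 (N = 51*(-1/38) = -51/38 ≈ -1.3421)
p(T, f) = 36 (p(T, f) = 4*9 = 36)
b = -1430 (b = 38 - 1468 = -1430)
r(F, A) = 34 + F*A**2 (r(F, A) = -2 + ((A*F)*A + 36) = -2 + (F*A**2 + 36) = -2 + (36 + F*A**2) = 34 + F*A**2)
b - r(35, 60) = -1430 - (34 + 35*60**2) = -1430 - (34 + 35*3600) = -1430 - (34 + 126000) = -1430 - 1*126034 = -1430 - 126034 = -127464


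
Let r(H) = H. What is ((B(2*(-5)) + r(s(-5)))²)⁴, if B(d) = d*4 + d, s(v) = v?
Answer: 83733937890625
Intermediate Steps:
B(d) = 5*d (B(d) = 4*d + d = 5*d)
((B(2*(-5)) + r(s(-5)))²)⁴ = ((5*(2*(-5)) - 5)²)⁴ = ((5*(-10) - 5)²)⁴ = ((-50 - 5)²)⁴ = ((-55)²)⁴ = 3025⁴ = 83733937890625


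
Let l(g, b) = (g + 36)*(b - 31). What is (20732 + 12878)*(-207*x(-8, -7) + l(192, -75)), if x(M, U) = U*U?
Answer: -1153192710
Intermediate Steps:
x(M, U) = U²
l(g, b) = (-31 + b)*(36 + g) (l(g, b) = (36 + g)*(-31 + b) = (-31 + b)*(36 + g))
(20732 + 12878)*(-207*x(-8, -7) + l(192, -75)) = (20732 + 12878)*(-207*(-7)² + (-1116 - 31*192 + 36*(-75) - 75*192)) = 33610*(-207*49 + (-1116 - 5952 - 2700 - 14400)) = 33610*(-10143 - 24168) = 33610*(-34311) = -1153192710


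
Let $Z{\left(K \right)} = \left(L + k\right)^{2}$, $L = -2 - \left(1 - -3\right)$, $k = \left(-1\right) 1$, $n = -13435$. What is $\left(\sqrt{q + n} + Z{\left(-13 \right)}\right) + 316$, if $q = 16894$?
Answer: $365 + \sqrt{3459} \approx 423.81$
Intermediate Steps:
$k = -1$
$L = -6$ ($L = -2 - \left(1 + 3\right) = -2 - 4 = -6$)
$Z{\left(K \right)} = 49$ ($Z{\left(K \right)} = \left(-6 - 1\right)^{2} = \left(-7\right)^{2} = 49$)
$\left(\sqrt{q + n} + Z{\left(-13 \right)}\right) + 316 = \left(\sqrt{16894 - 13435} + 49\right) + 316 = \left(\sqrt{3459} + 49\right) + 316 = \left(49 + \sqrt{3459}\right) + 316 = 365 + \sqrt{3459}$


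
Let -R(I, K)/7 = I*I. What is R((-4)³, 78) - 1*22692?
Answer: -51364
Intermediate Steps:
R(I, K) = -7*I² (R(I, K) = -7*I*I = -7*I²)
R((-4)³, 78) - 1*22692 = -7*((-4)³)² - 1*22692 = -7*(-64)² - 22692 = -7*4096 - 22692 = -28672 - 22692 = -51364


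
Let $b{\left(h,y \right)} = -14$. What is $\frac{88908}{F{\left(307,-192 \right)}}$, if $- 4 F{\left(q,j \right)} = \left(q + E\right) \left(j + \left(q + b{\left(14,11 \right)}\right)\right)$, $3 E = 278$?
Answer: $- \frac{1066896}{121099} \approx -8.8101$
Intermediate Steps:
$E = \frac{278}{3}$ ($E = \frac{1}{3} \cdot 278 = \frac{278}{3} \approx 92.667$)
$F{\left(q,j \right)} = - \frac{\left(\frac{278}{3} + q\right) \left(-14 + j + q\right)}{4}$ ($F{\left(q,j \right)} = - \frac{\left(q + \frac{278}{3}\right) \left(j + \left(q - 14\right)\right)}{4} = - \frac{\left(\frac{278}{3} + q\right) \left(j + \left(-14 + q\right)\right)}{4} = - \frac{\left(\frac{278}{3} + q\right) \left(-14 + j + q\right)}{4}$)
$\frac{88908}{F{\left(307,-192 \right)}} = \frac{88908}{\frac{973}{3} - -4448 - \frac{18113}{3} - \frac{307^{2}}{4} - \left(-48\right) 307} = \frac{88908}{\frac{973}{3} + 4448 - \frac{18113}{3} - \frac{94249}{4} + 14736} = \frac{88908}{- \frac{121099}{12}} = 88908 \left(- \frac{12}{121099}\right) = - \frac{1066896}{121099}$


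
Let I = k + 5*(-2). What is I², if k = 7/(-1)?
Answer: 289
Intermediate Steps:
k = -7 (k = 7*(-1) = -7)
I = -17 (I = -7 + 5*(-2) = -7 - 10 = -17)
I² = (-17)² = 289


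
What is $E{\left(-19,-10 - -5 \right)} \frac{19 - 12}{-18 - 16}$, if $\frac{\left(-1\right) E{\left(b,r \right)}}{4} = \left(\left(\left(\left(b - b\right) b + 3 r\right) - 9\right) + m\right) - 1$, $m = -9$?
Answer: $-28$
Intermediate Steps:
$E{\left(b,r \right)} = 76 - 12 r$ ($E{\left(b,r \right)} = - 4 \left(\left(\left(\left(\left(b - b\right) b + 3 r\right) - 9\right) - 9\right) - 1\right) = - 4 \left(\left(\left(\left(0 b + 3 r\right) - 9\right) - 9\right) - 1\right) = - 4 \left(\left(\left(\left(0 + 3 r\right) - 9\right) - 9\right) - 1\right) = - 4 \left(\left(\left(3 r - 9\right) - 9\right) - 1\right) = - 4 \left(\left(\left(-9 + 3 r\right) - 9\right) - 1\right) = - 4 \left(\left(-18 + 3 r\right) - 1\right) = - 4 \left(-19 + 3 r\right) = 76 - 12 r$)
$E{\left(-19,-10 - -5 \right)} \frac{19 - 12}{-18 - 16} = \left(76 - 12 \left(-10 - -5\right)\right) \frac{19 - 12}{-18 - 16} = \left(76 - 12 \left(-10 + 5\right)\right) \frac{7}{-34} = \left(76 - -60\right) 7 \left(- \frac{1}{34}\right) = \left(76 + 60\right) \left(- \frac{7}{34}\right) = 136 \left(- \frac{7}{34}\right) = -28$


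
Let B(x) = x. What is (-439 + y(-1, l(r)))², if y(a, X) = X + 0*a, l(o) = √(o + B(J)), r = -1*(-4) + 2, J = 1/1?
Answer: (439 - √7)² ≈ 1.9041e+5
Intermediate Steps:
J = 1
r = 6 (r = 4 + 2 = 6)
l(o) = √(1 + o) (l(o) = √(o + 1) = √(1 + o))
y(a, X) = X (y(a, X) = X + 0 = X)
(-439 + y(-1, l(r)))² = (-439 + √(1 + 6))² = (-439 + √7)²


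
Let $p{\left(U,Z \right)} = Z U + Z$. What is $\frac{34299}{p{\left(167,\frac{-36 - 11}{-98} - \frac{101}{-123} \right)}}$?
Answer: $\frac{9843813}{62716} \approx 156.96$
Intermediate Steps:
$p{\left(U,Z \right)} = Z + U Z$ ($p{\left(U,Z \right)} = U Z + Z = Z + U Z$)
$\frac{34299}{p{\left(167,\frac{-36 - 11}{-98} - \frac{101}{-123} \right)}} = \frac{34299}{\left(\frac{-36 - 11}{-98} - \frac{101}{-123}\right) \left(1 + 167\right)} = \frac{34299}{\left(\left(-47\right) \left(- \frac{1}{98}\right) - - \frac{101}{123}\right) 168} = \frac{34299}{\left(\frac{47}{98} + \frac{101}{123}\right) 168} = \frac{34299}{\frac{15679}{12054} \cdot 168} = \frac{34299}{\frac{62716}{287}} = 34299 \cdot \frac{287}{62716} = \frac{9843813}{62716}$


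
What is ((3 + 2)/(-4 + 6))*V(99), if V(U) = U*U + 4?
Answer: 49025/2 ≈ 24513.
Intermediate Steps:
V(U) = 4 + U**2 (V(U) = U**2 + 4 = 4 + U**2)
((3 + 2)/(-4 + 6))*V(99) = ((3 + 2)/(-4 + 6))*(4 + 99**2) = (5/2)*(4 + 9801) = (5*(1/2))*9805 = (5/2)*9805 = 49025/2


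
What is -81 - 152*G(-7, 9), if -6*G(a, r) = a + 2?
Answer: -623/3 ≈ -207.67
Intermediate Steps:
G(a, r) = -1/3 - a/6 (G(a, r) = -(a + 2)/6 = -(2 + a)/6 = -1/3 - a/6)
-81 - 152*G(-7, 9) = -81 - 152*(-1/3 - 1/6*(-7)) = -81 - 152*(-1/3 + 7/6) = -81 - 152*5/6 = -81 - 380/3 = -623/3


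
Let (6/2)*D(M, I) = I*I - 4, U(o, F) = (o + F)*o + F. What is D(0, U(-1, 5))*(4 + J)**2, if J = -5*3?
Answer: -121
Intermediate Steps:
U(o, F) = F + o*(F + o) (U(o, F) = (F + o)*o + F = o*(F + o) + F = F + o*(F + o))
D(M, I) = -4/3 + I**2/3 (D(M, I) = (I*I - 4)/3 = (I**2 - 4)/3 = (-4 + I**2)/3 = -4/3 + I**2/3)
J = -15
D(0, U(-1, 5))*(4 + J)**2 = (-4/3 + (5 + (-1)**2 + 5*(-1))**2/3)*(4 - 15)**2 = (-4/3 + (5 + 1 - 5)**2/3)*(-11)**2 = (-4/3 + (1/3)*1**2)*121 = (-4/3 + (1/3)*1)*121 = (-4/3 + 1/3)*121 = -1*121 = -121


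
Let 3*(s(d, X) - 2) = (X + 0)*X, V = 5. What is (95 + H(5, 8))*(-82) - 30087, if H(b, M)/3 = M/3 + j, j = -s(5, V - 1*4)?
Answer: -37959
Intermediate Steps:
s(d, X) = 2 + X**2/3 (s(d, X) = 2 + ((X + 0)*X)/3 = 2 + (X*X)/3 = 2 + X**2/3)
j = -7/3 (j = -(2 + (5 - 1*4)**2/3) = -(2 + (5 - 4)**2/3) = -(2 + (1/3)*1**2) = -(2 + (1/3)*1) = -(2 + 1/3) = -1*7/3 = -7/3 ≈ -2.3333)
H(b, M) = -7 + M (H(b, M) = 3*(M/3 - 7/3) = 3*(-7/3 + M/3) = -7 + M)
(95 + H(5, 8))*(-82) - 30087 = (95 + (-7 + 8))*(-82) - 30087 = (95 + 1)*(-82) - 30087 = 96*(-82) - 30087 = -7872 - 30087 = -37959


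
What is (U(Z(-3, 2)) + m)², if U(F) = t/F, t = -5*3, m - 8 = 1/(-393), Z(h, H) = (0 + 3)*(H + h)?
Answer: 26091664/154449 ≈ 168.93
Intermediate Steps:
Z(h, H) = 3*H + 3*h (Z(h, H) = 3*(H + h) = 3*H + 3*h)
m = 3143/393 (m = 8 + 1/(-393) = 8 - 1/393 = 3143/393 ≈ 7.9975)
t = -15
U(F) = -15/F
(U(Z(-3, 2)) + m)² = (-15/(3*2 + 3*(-3)) + 3143/393)² = (-15/(6 - 9) + 3143/393)² = (-15/(-3) + 3143/393)² = (-15*(-⅓) + 3143/393)² = (5 + 3143/393)² = (5108/393)² = 26091664/154449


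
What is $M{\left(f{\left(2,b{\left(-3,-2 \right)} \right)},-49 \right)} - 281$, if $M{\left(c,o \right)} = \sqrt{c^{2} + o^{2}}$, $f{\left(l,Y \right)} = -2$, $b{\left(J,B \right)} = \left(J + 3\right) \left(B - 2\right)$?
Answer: $-281 + \sqrt{2405} \approx -231.96$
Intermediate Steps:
$b{\left(J,B \right)} = \left(-2 + B\right) \left(3 + J\right)$ ($b{\left(J,B \right)} = \left(3 + J\right) \left(-2 + B\right) = \left(-2 + B\right) \left(3 + J\right)$)
$M{\left(f{\left(2,b{\left(-3,-2 \right)} \right)},-49 \right)} - 281 = \sqrt{\left(-2\right)^{2} + \left(-49\right)^{2}} - 281 = \sqrt{4 + 2401} - 281 = \sqrt{2405} - 281 = -281 + \sqrt{2405}$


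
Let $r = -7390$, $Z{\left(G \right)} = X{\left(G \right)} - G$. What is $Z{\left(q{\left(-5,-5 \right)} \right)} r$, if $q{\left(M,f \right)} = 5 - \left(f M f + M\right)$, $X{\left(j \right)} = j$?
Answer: $0$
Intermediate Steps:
$q{\left(M,f \right)} = 5 - M - M f^{2}$ ($q{\left(M,f \right)} = 5 - \left(M f f + M\right) = 5 - \left(M f^{2} + M\right) = 5 - \left(M + M f^{2}\right) = 5 - M - M f^{2}$)
$Z{\left(G \right)} = 0$ ($Z{\left(G \right)} = G - G = 0$)
$Z{\left(q{\left(-5,-5 \right)} \right)} r = 0 \left(-7390\right) = 0$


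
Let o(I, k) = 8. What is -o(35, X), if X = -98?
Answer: -8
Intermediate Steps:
-o(35, X) = -1*8 = -8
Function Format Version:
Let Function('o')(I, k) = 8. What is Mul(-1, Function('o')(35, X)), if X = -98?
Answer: -8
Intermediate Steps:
Mul(-1, Function('o')(35, X)) = Mul(-1, 8) = -8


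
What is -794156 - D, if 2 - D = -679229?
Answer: -1473387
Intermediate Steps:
D = 679231 (D = 2 - 1*(-679229) = 2 + 679229 = 679231)
-794156 - D = -794156 - 1*679231 = -794156 - 679231 = -1473387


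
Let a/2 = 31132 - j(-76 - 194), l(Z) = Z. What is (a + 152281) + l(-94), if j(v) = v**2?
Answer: 68651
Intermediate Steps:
a = -83536 (a = 2*(31132 - (-76 - 194)**2) = 2*(31132 - 1*(-270)**2) = 2*(31132 - 1*72900) = 2*(31132 - 72900) = 2*(-41768) = -83536)
(a + 152281) + l(-94) = (-83536 + 152281) - 94 = 68745 - 94 = 68651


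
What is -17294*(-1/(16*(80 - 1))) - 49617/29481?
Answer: 74521421/6210664 ≈ 11.999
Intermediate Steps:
-17294*(-1/(16*(80 - 1))) - 49617/29481 = -17294/((-16*79)) - 49617*1/29481 = -17294/(-1264) - 16539/9827 = -17294*(-1/1264) - 16539/9827 = 8647/632 - 16539/9827 = 74521421/6210664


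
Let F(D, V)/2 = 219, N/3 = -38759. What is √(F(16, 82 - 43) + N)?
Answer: 3*I*√12871 ≈ 340.35*I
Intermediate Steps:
N = -116277 (N = 3*(-38759) = -116277)
F(D, V) = 438 (F(D, V) = 2*219 = 438)
√(F(16, 82 - 43) + N) = √(438 - 116277) = √(-115839) = 3*I*√12871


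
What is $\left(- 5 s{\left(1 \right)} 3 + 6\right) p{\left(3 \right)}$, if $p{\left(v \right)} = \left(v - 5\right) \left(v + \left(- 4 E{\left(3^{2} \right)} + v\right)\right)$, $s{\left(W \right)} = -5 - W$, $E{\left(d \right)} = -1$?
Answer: $-1920$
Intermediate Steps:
$p{\left(v \right)} = \left(-5 + v\right) \left(4 + 2 v\right)$ ($p{\left(v \right)} = \left(v - 5\right) \left(v + \left(\left(-4\right) \left(-1\right) + v\right)\right) = \left(-5 + v\right) \left(v + \left(4 + v\right)\right) = \left(-5 + v\right) \left(4 + 2 v\right)$)
$\left(- 5 s{\left(1 \right)} 3 + 6\right) p{\left(3 \right)} = \left(- 5 \left(-5 - 1\right) 3 + 6\right) \left(-20 - 18 + 2 \cdot 3^{2}\right) = \left(- 5 \left(-5 - 1\right) 3 + 6\right) \left(-20 - 18 + 2 \cdot 9\right) = \left(\left(-5\right) \left(-6\right) 3 + 6\right) \left(-20 - 18 + 18\right) = \left(30 \cdot 3 + 6\right) \left(-20\right) = \left(90 + 6\right) \left(-20\right) = 96 \left(-20\right) = -1920$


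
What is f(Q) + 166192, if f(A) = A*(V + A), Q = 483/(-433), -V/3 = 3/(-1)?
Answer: 31157522926/187489 ≈ 1.6618e+5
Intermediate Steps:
V = 9 (V = -3*3/(-1) = -(-3)*3 = -3*(-3) = 9)
Q = -483/433 (Q = 483*(-1/433) = -483/433 ≈ -1.1155)
f(A) = A*(9 + A)
f(Q) + 166192 = -483*(9 - 483/433)/433 + 166192 = -483/433*3414/433 + 166192 = -1648962/187489 + 166192 = 31157522926/187489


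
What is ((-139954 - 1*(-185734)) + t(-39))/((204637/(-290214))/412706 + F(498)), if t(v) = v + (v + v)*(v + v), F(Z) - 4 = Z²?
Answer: 1241447757405660/5940935367420007 ≈ 0.20897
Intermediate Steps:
F(Z) = 4 + Z²
t(v) = v + 4*v² (t(v) = v + (2*v)*(2*v) = v + 4*v²)
((-139954 - 1*(-185734)) + t(-39))/((204637/(-290214))/412706 + F(498)) = ((-139954 - 1*(-185734)) - 39*(1 + 4*(-39)))/((204637/(-290214))/412706 + (4 + 498²)) = ((-139954 + 185734) - 39*(1 - 156))/((204637*(-1/290214))*(1/412706) + (4 + 248004)) = (45780 - 39*(-155))/(-204637/290214*1/412706 + 248008) = (45780 + 6045)/(-204637/119773059084 + 248008) = 51825/(29704676837100035/119773059084) = 51825*(119773059084/29704676837100035) = 1241447757405660/5940935367420007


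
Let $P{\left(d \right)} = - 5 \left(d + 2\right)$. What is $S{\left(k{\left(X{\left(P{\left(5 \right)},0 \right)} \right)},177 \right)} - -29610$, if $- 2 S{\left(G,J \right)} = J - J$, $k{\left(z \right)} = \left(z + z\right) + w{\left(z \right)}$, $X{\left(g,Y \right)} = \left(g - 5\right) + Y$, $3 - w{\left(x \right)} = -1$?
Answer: $29610$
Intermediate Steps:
$P{\left(d \right)} = -10 - 5 d$ ($P{\left(d \right)} = - 5 \left(2 + d\right) = -10 - 5 d$)
$w{\left(x \right)} = 4$ ($w{\left(x \right)} = 3 - -1 = 3 + 1 = 4$)
$X{\left(g,Y \right)} = -5 + Y + g$ ($X{\left(g,Y \right)} = \left(-5 + g\right) + Y = -5 + Y + g$)
$k{\left(z \right)} = 4 + 2 z$ ($k{\left(z \right)} = \left(z + z\right) + 4 = 2 z + 4 = 4 + 2 z$)
$S{\left(G,J \right)} = 0$ ($S{\left(G,J \right)} = - \frac{J - J}{2} = \left(- \frac{1}{2}\right) 0 = 0$)
$S{\left(k{\left(X{\left(P{\left(5 \right)},0 \right)} \right)},177 \right)} - -29610 = 0 - -29610 = 0 + 29610 = 29610$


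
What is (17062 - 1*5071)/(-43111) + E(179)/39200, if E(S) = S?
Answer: -462330331/1689951200 ≈ -0.27358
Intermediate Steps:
(17062 - 1*5071)/(-43111) + E(179)/39200 = (17062 - 1*5071)/(-43111) + 179/39200 = (17062 - 5071)*(-1/43111) + 179*(1/39200) = 11991*(-1/43111) + 179/39200 = -11991/43111 + 179/39200 = -462330331/1689951200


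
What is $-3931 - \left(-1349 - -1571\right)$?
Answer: $-4153$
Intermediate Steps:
$-3931 - \left(-1349 - -1571\right) = -3931 - \left(-1349 + 1571\right) = -3931 - 222 = -4153$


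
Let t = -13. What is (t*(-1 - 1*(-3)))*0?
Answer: 0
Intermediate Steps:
(t*(-1 - 1*(-3)))*0 = -13*(-1 - 1*(-3))*0 = -13*(-1 + 3)*0 = -13*2*0 = -26*0 = 0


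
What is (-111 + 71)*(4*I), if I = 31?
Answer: -4960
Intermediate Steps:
(-111 + 71)*(4*I) = (-111 + 71)*(4*31) = -40*124 = -4960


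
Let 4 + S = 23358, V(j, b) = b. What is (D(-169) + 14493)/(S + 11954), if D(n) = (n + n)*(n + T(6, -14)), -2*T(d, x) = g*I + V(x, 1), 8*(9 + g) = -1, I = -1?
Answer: 586609/282464 ≈ 2.0768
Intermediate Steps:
S = 23354 (S = -4 + 23358 = 23354)
g = -73/8 (g = -9 + (1/8)*(-1) = -9 - 1/8 = -73/8 ≈ -9.1250)
T(d, x) = -81/16 (T(d, x) = -(-73/8*(-1) + 1)/2 = -(73/8 + 1)/2 = -1/2*81/8 = -81/16)
D(n) = 2*n*(-81/16 + n) (D(n) = (n + n)*(n - 81/16) = (2*n)*(-81/16 + n) = 2*n*(-81/16 + n))
(D(-169) + 14493)/(S + 11954) = ((1/8)*(-169)*(-81 + 16*(-169)) + 14493)/(23354 + 11954) = ((1/8)*(-169)*(-81 - 2704) + 14493)/35308 = ((1/8)*(-169)*(-2785) + 14493)*(1/35308) = (470665/8 + 14493)*(1/35308) = (586609/8)*(1/35308) = 586609/282464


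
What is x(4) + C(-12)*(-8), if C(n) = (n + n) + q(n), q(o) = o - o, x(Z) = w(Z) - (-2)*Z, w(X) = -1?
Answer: 199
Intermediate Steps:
x(Z) = -1 + 2*Z (x(Z) = -1 - (-2)*Z = -1 + 2*Z)
q(o) = 0
C(n) = 2*n (C(n) = (n + n) + 0 = 2*n + 0 = 2*n)
x(4) + C(-12)*(-8) = (-1 + 2*4) + (2*(-12))*(-8) = (-1 + 8) - 24*(-8) = 7 + 192 = 199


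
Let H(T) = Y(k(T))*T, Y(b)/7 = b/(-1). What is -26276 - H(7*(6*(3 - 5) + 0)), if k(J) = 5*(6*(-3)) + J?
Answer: 76036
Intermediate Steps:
k(J) = -90 + J (k(J) = 5*(-18) + J = -90 + J)
Y(b) = -7*b (Y(b) = 7*(b/(-1)) = 7*(b*(-1)) = 7*(-b) = -7*b)
H(T) = T*(630 - 7*T) (H(T) = (-7*(-90 + T))*T = (630 - 7*T)*T = T*(630 - 7*T))
-26276 - H(7*(6*(3 - 5) + 0)) = -26276 - 7*7*(6*(3 - 5) + 0)*(90 - 7*(6*(3 - 5) + 0)) = -26276 - 7*7*(6*(-2) + 0)*(90 - 7*(6*(-2) + 0)) = -26276 - 7*7*(-12 + 0)*(90 - 7*(-12 + 0)) = -26276 - 7*7*(-12)*(90 - 7*(-12)) = -26276 - 7*(-84)*(90 - 1*(-84)) = -26276 - 7*(-84)*(90 + 84) = -26276 - 7*(-84)*174 = -26276 - 1*(-102312) = -26276 + 102312 = 76036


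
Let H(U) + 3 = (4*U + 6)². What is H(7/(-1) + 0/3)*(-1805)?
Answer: -868205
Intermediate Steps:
H(U) = -3 + (6 + 4*U)² (H(U) = -3 + (4*U + 6)² = -3 + (6 + 4*U)²)
H(7/(-1) + 0/3)*(-1805) = (-3 + 4*(3 + 2*(7/(-1) + 0/3))²)*(-1805) = (-3 + 4*(3 + 2*(7*(-1) + 0*(⅓)))²)*(-1805) = (-3 + 4*(3 + 2*(-7 + 0))²)*(-1805) = (-3 + 4*(3 + 2*(-7))²)*(-1805) = (-3 + 4*(3 - 14)²)*(-1805) = (-3 + 4*(-11)²)*(-1805) = (-3 + 4*121)*(-1805) = (-3 + 484)*(-1805) = 481*(-1805) = -868205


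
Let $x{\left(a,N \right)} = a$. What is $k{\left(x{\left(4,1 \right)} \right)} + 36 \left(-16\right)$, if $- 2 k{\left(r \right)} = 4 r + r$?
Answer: $-586$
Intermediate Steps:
$k{\left(r \right)} = - \frac{5 r}{2}$ ($k{\left(r \right)} = - \frac{4 r + r}{2} = - \frac{5 r}{2}$)
$k{\left(x{\left(4,1 \right)} \right)} + 36 \left(-16\right) = \left(- \frac{5}{2}\right) 4 + 36 \left(-16\right) = -10 - 576 = -586$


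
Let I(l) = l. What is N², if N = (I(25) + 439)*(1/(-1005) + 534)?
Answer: 62008179375821056/1010025 ≈ 6.1393e+10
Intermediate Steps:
N = 249014416/1005 (N = (25 + 439)*(1/(-1005) + 534) = 464*(-1/1005 + 534) = 464*(536669/1005) = 249014416/1005 ≈ 2.4778e+5)
N² = (249014416/1005)² = 62008179375821056/1010025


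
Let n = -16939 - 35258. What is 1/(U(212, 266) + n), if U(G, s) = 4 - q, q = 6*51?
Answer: -1/52499 ≈ -1.9048e-5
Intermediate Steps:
q = 306
U(G, s) = -302 (U(G, s) = 4 - 1*306 = 4 - 306 = -302)
n = -52197
1/(U(212, 266) + n) = 1/(-302 - 52197) = 1/(-52499) = -1/52499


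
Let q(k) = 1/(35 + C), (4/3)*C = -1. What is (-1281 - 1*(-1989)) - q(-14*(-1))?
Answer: 96992/137 ≈ 707.97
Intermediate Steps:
C = -3/4 (C = (3/4)*(-1) = -3/4 ≈ -0.75000)
q(k) = 4/137 (q(k) = 1/(35 - 3/4) = 1/(137/4) = 4/137)
(-1281 - 1*(-1989)) - q(-14*(-1)) = (-1281 - 1*(-1989)) - 1*4/137 = (-1281 + 1989) - 4/137 = 708 - 4/137 = 96992/137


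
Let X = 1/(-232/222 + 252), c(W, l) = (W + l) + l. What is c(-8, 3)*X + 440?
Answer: 6128209/13928 ≈ 439.99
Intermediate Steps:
c(W, l) = W + 2*l
X = 111/27856 (X = 1/(-232*1/222 + 252) = 1/(-116/111 + 252) = 1/(27856/111) = 111/27856 ≈ 0.0039848)
c(-8, 3)*X + 440 = (-8 + 2*3)*(111/27856) + 440 = (-8 + 6)*(111/27856) + 440 = -2*111/27856 + 440 = -111/13928 + 440 = 6128209/13928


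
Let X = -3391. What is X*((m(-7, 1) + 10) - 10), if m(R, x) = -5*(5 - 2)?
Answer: 50865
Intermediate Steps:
m(R, x) = -15 (m(R, x) = -5*3 = -15)
X*((m(-7, 1) + 10) - 10) = -3391*((-15 + 10) - 10) = -3391*(-5 - 10) = -3391*(-15) = 50865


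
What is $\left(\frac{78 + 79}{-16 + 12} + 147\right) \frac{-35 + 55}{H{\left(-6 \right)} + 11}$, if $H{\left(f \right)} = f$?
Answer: $431$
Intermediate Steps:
$\left(\frac{78 + 79}{-16 + 12} + 147\right) \frac{-35 + 55}{H{\left(-6 \right)} + 11} = \left(\frac{78 + 79}{-16 + 12} + 147\right) \frac{-35 + 55}{-6 + 11} = \left(\frac{157}{-4} + 147\right) \frac{20}{5} = \left(157 \left(- \frac{1}{4}\right) + 147\right) 20 \cdot \frac{1}{5} = \left(- \frac{157}{4} + 147\right) 4 = \frac{431}{4} \cdot 4 = 431$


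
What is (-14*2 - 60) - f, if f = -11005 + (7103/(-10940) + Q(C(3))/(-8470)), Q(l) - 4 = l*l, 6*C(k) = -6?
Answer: 101164908771/9266180 ≈ 10918.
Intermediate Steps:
C(k) = -1 (C(k) = (⅙)*(-6) = -1)
Q(l) = 4 + l² (Q(l) = 4 + l*l = 4 + l²)
f = -101980332611/9266180 (f = -11005 + (7103/(-10940) + (4 + (-1)²)/(-8470)) = -11005 + (7103*(-1/10940) + (4 + 1)*(-1/8470)) = -11005 + (-7103/10940 + 5*(-1/8470)) = -11005 + (-7103/10940 - 1/1694) = -11005 - 6021711/9266180 = -101980332611/9266180 ≈ -11006.)
(-14*2 - 60) - f = (-14*2 - 60) - 1*(-101980332611/9266180) = (-28 - 60) + 101980332611/9266180 = -88 + 101980332611/9266180 = 101164908771/9266180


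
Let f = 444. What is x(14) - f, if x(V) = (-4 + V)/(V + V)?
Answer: -6211/14 ≈ -443.64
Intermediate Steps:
x(V) = (-4 + V)/(2*V) (x(V) = (-4 + V)/((2*V)) = (-4 + V)*(1/(2*V)) = (-4 + V)/(2*V))
x(14) - f = (½)*(-4 + 14)/14 - 1*444 = (½)*(1/14)*10 - 444 = 5/14 - 444 = -6211/14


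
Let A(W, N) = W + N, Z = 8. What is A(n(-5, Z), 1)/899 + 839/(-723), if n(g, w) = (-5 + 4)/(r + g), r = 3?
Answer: -1506353/1299954 ≈ -1.1588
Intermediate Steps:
n(g, w) = -1/(3 + g) (n(g, w) = (-5 + 4)/(3 + g) = -1/(3 + g))
A(W, N) = N + W
A(n(-5, Z), 1)/899 + 839/(-723) = (1 - 1/(3 - 5))/899 + 839/(-723) = (1 - 1/(-2))*(1/899) + 839*(-1/723) = (1 - 1*(-½))*(1/899) - 839/723 = (1 + ½)*(1/899) - 839/723 = (3/2)*(1/899) - 839/723 = 3/1798 - 839/723 = -1506353/1299954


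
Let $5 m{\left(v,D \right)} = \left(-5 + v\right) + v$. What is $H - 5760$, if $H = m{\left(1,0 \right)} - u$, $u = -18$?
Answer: $- \frac{28713}{5} \approx -5742.6$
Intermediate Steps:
$m{\left(v,D \right)} = -1 + \frac{2 v}{5}$ ($m{\left(v,D \right)} = \frac{\left(-5 + v\right) + v}{5} = \frac{-5 + 2 v}{5} = -1 + \frac{2 v}{5}$)
$H = \frac{87}{5}$ ($H = \left(-1 + \frac{2}{5} \cdot 1\right) - -18 = \left(-1 + \frac{2}{5}\right) + 18 = - \frac{3}{5} + 18 = \frac{87}{5} \approx 17.4$)
$H - 5760 = \frac{87}{5} - 5760 = - \frac{28713}{5}$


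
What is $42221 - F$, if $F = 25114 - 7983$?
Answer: $25090$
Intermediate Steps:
$F = 17131$
$42221 - F = 42221 - 17131 = 25090$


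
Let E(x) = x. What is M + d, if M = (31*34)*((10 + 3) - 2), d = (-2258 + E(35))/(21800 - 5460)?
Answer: 9970723/860 ≈ 11594.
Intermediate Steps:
d = -117/860 (d = (-2258 + 35)/(21800 - 5460) = -2223/16340 = -2223*1/16340 = -117/860 ≈ -0.13605)
M = 11594 (M = 1054*(13 - 2) = 1054*11 = 11594)
M + d = 11594 - 117/860 = 9970723/860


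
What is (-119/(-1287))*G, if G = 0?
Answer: 0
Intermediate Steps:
(-119/(-1287))*G = -119/(-1287)*0 = -119*(-1/1287)*0 = (119/1287)*0 = 0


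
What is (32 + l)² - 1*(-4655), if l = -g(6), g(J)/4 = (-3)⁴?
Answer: 89919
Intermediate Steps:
g(J) = 324 (g(J) = 4*(-3)⁴ = 4*81 = 324)
l = -324 (l = -1*324 = -324)
(32 + l)² - 1*(-4655) = (32 - 324)² - 1*(-4655) = (-292)² + 4655 = 85264 + 4655 = 89919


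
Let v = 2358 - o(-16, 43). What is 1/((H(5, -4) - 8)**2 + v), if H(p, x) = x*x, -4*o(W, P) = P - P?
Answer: 1/2422 ≈ 0.00041288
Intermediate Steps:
o(W, P) = 0 (o(W, P) = -(P - P)/4 = -1/4*0 = 0)
H(p, x) = x**2
v = 2358 (v = 2358 - 1*0 = 2358 + 0 = 2358)
1/((H(5, -4) - 8)**2 + v) = 1/(((-4)**2 - 8)**2 + 2358) = 1/((16 - 8)**2 + 2358) = 1/(8**2 + 2358) = 1/(64 + 2358) = 1/2422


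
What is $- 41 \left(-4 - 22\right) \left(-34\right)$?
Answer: $-36244$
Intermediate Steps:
$- 41 \left(-4 - 22\right) \left(-34\right) = \left(-41\right) \left(-26\right) \left(-34\right) = 1066 \left(-34\right) = -36244$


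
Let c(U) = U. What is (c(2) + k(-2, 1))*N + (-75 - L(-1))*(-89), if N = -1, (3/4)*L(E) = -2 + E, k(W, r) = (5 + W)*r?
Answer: 6314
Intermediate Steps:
k(W, r) = r*(5 + W)
L(E) = -8/3 + 4*E/3 (L(E) = 4*(-2 + E)/3 = -8/3 + 4*E/3)
(c(2) + k(-2, 1))*N + (-75 - L(-1))*(-89) = (2 + 1*(5 - 2))*(-1) + (-75 - (-8/3 + (4/3)*(-1)))*(-89) = (2 + 1*3)*(-1) + (-75 - (-8/3 - 4/3))*(-89) = (2 + 3)*(-1) + (-75 - 1*(-4))*(-89) = 5*(-1) + (-75 + 4)*(-89) = -5 - 71*(-89) = -5 + 6319 = 6314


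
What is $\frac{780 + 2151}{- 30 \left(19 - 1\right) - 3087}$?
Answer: $- \frac{977}{1209} \approx -0.80811$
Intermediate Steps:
$\frac{780 + 2151}{- 30 \left(19 - 1\right) - 3087} = \frac{2931}{\left(-30\right) 18 - 3087} = \frac{2931}{-540 - 3087} = \frac{2931}{-3627} = 2931 \left(- \frac{1}{3627}\right) = - \frac{977}{1209}$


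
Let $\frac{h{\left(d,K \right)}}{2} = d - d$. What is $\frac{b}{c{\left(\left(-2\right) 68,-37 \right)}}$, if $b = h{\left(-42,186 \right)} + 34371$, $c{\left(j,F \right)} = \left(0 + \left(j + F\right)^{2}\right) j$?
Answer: $- \frac{34371}{4070344} \approx -0.0084442$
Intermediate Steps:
$h{\left(d,K \right)} = 0$ ($h{\left(d,K \right)} = 2 \left(d - d\right) = 2 \cdot 0 = 0$)
$c{\left(j,F \right)} = j \left(F + j\right)^{2}$ ($c{\left(j,F \right)} = \left(0 + \left(F + j\right)^{2}\right) j = \left(F + j\right)^{2} j = j \left(F + j\right)^{2}$)
$b = 34371$ ($b = 0 + 34371 = 34371$)
$\frac{b}{c{\left(\left(-2\right) 68,-37 \right)}} = \frac{34371}{\left(-2\right) 68 \left(-37 - 136\right)^{2}} = \frac{34371}{\left(-136\right) \left(-37 - 136\right)^{2}} = \frac{34371}{\left(-136\right) \left(-173\right)^{2}} = \frac{34371}{\left(-136\right) 29929} = \frac{34371}{-4070344} = 34371 \left(- \frac{1}{4070344}\right) = - \frac{34371}{4070344}$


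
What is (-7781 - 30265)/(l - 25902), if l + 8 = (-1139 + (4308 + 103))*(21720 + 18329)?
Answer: -19023/65507209 ≈ -0.00029040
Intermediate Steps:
l = 131040320 (l = -8 + (-1139 + (4308 + 103))*(21720 + 18329) = -8 + (-1139 + 4411)*40049 = -8 + 3272*40049 = -8 + 131040328 = 131040320)
(-7781 - 30265)/(l - 25902) = (-7781 - 30265)/(131040320 - 25902) = -38046/131014418 = -38046*1/131014418 = -19023/65507209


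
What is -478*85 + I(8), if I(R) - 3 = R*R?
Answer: -40563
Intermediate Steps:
I(R) = 3 + R² (I(R) = 3 + R*R = 3 + R²)
-478*85 + I(8) = -478*85 + (3 + 8²) = -40630 + (3 + 64) = -40630 + 67 = -40563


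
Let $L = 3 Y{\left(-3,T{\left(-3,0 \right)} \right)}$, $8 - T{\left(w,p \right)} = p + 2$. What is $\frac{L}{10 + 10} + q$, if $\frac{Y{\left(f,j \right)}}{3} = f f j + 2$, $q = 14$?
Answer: $\frac{196}{5} \approx 39.2$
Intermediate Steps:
$T{\left(w,p \right)} = 6 - p$ ($T{\left(w,p \right)} = 8 - \left(p + 2\right) = 8 - \left(2 + p\right) = 6 - p$)
$Y{\left(f,j \right)} = 6 + 3 j f^{2}$ ($Y{\left(f,j \right)} = 3 \left(f f j + 2\right) = 3 \left(f^{2} j + 2\right) = 3 \left(j f^{2} + 2\right) = 3 \left(2 + j f^{2}\right) = 6 + 3 j f^{2}$)
$L = 504$ ($L = 3 \left(6 + 3 \left(6 - 0\right) \left(-3\right)^{2}\right) = 3 \left(6 + 3 \left(6 + 0\right) 9\right) = 3 \left(6 + 3 \cdot 6 \cdot 9\right) = 3 \left(6 + 162\right) = 3 \cdot 168 = 504$)
$\frac{L}{10 + 10} + q = \frac{1}{10 + 10} \cdot 504 + 14 = \frac{1}{20} \cdot 504 + 14 = \frac{126}{5} + 14 = \frac{196}{5}$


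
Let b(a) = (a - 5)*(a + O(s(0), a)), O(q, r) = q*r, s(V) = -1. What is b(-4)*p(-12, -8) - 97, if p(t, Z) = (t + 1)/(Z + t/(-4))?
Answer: -97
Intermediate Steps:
b(a) = 0 (b(a) = (a - 5)*(a - a) = (-5 + a)*0 = 0)
p(t, Z) = (1 + t)/(Z - t/4) (p(t, Z) = (1 + t)/(Z + t*(-¼)) = (1 + t)/(Z - t/4))
b(-4)*p(-12, -8) - 97 = 0*(4*(1 - 12)/(-1*(-12) + 4*(-8))) - 97 = 0*(4*(-11)/(12 - 32)) - 97 = 0*(4*(-11)/(-20)) - 97 = 0*(4*(-1/20)*(-11)) - 97 = 0*(11/5) - 97 = 0 - 97 = -97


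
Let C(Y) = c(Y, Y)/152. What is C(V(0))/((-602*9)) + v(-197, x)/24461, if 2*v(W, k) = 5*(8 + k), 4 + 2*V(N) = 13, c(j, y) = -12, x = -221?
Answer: -36519949/1678709508 ≈ -0.021755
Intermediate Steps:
V(N) = 9/2 (V(N) = -2 + (½)*13 = -2 + 13/2 = 9/2)
v(W, k) = 20 + 5*k/2 (v(W, k) = (5*(8 + k))/2 = (40 + 5*k)/2 = 20 + 5*k/2)
C(Y) = -3/38 (C(Y) = -12/152 = -12*1/152 = -3/38)
C(V(0))/((-602*9)) + v(-197, x)/24461 = -3/(38*((-602*9))) + (20 + (5/2)*(-221))/24461 = -3/38/(-5418) + (20 - 1105/2)*(1/24461) = -3/38*(-1/5418) - 1065/2*1/24461 = 1/68628 - 1065/48922 = -36519949/1678709508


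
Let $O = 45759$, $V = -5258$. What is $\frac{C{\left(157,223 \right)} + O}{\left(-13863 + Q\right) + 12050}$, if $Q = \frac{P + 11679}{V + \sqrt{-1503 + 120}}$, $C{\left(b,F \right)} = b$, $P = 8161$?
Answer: $- \frac{768787607036332}{30418866002321} + \frac{910973440 i \sqrt{1383}}{91256598006963} \approx -25.273 + 0.00037124 i$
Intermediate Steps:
$Q = \frac{19840}{-5258 + i \sqrt{1383}}$ ($Q = \frac{8161 + 11679}{-5258 + \sqrt{-1503 + 120}} = \frac{19840}{-5258 + \sqrt{-1383}} = \frac{19840}{-5258 + i \sqrt{1383}} \approx -3.7731 - 0.026686 i$)
$\frac{C{\left(157,223 \right)} + O}{\left(-13863 + Q\right) + 12050} = \frac{157 + 45759}{\left(-13863 - \left(\frac{104318720}{27647947} + \frac{19840 i \sqrt{1383}}{27647947}\right)\right) + 12050} = \frac{45916}{\left(- \frac{383387807981}{27647947} - \frac{19840 i \sqrt{1383}}{27647947}\right) + 12050} = \frac{45916}{- \frac{50230046631}{27647947} - \frac{19840 i \sqrt{1383}}{27647947}}$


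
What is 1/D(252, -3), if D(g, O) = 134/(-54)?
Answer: -27/67 ≈ -0.40299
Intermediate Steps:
D(g, O) = -67/27 (D(g, O) = 134*(-1/54) = -67/27)
1/D(252, -3) = 1/(-67/27) = -27/67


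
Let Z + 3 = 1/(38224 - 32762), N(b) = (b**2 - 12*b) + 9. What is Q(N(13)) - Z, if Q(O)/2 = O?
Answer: 256713/5462 ≈ 47.000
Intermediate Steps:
N(b) = 9 + b**2 - 12*b
Q(O) = 2*O
Z = -16385/5462 (Z = -3 + 1/(38224 - 32762) = -3 + 1/5462 = -16385/5462 ≈ -2.9998)
Q(N(13)) - Z = 2*(9 + 13**2 - 12*13) - 1*(-16385/5462) = 2*(9 + 169 - 156) + 16385/5462 = 2*22 + 16385/5462 = 44 + 16385/5462 = 256713/5462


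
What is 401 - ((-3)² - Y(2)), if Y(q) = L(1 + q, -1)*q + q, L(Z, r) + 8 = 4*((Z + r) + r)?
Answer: 386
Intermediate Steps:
L(Z, r) = -8 + 4*Z + 8*r (L(Z, r) = -8 + 4*((Z + r) + r) = -8 + 4*(Z + 2*r) = -8 + (4*Z + 8*r) = -8 + 4*Z + 8*r)
Y(q) = q + q*(-12 + 4*q) (Y(q) = (-8 + 4*(1 + q) + 8*(-1))*q + q = (-8 + (4 + 4*q) - 8)*q + q = (-12 + 4*q)*q + q = q*(-12 + 4*q) + q = q + q*(-12 + 4*q))
401 - ((-3)² - Y(2)) = 401 - ((-3)² - 2*(-11 + 4*2)) = 401 - (9 - 2*(-11 + 8)) = 401 - (9 - 2*(-3)) = 401 - (9 - 1*(-6)) = 401 - (9 + 6) = 401 - 1*15 = 401 - 15 = 386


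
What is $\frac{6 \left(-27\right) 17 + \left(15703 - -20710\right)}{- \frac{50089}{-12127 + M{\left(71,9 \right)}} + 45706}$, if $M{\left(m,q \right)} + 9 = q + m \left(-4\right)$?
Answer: $\frac{417741849}{567307255} \approx 0.73636$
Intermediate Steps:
$M{\left(m,q \right)} = -9 + q - 4 m$ ($M{\left(m,q \right)} = -9 + \left(q + m \left(-4\right)\right) = -9 - \left(- q + 4 m\right) = -9 + q - 4 m$)
$\frac{6 \left(-27\right) 17 + \left(15703 - -20710\right)}{- \frac{50089}{-12127 + M{\left(71,9 \right)}} + 45706} = \frac{6 \left(-27\right) 17 + \left(15703 - -20710\right)}{- \frac{50089}{-12127 - 284} + 45706} = \frac{\left(-162\right) 17 + \left(15703 + 20710\right)}{- \frac{50089}{-12127 - 284} + 45706} = \frac{-2754 + 36413}{- \frac{50089}{-12127 - 284} + 45706} = \frac{33659}{- \frac{50089}{-12411} + 45706} = \frac{33659}{\left(-50089\right) \left(- \frac{1}{12411}\right) + 45706} = \frac{33659}{\frac{50089}{12411} + 45706} = \frac{33659}{\frac{567307255}{12411}} = 33659 \cdot \frac{12411}{567307255} = \frac{417741849}{567307255}$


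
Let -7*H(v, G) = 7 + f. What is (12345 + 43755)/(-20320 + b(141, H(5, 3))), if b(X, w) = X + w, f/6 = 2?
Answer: -98175/35318 ≈ -2.7797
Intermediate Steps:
f = 12 (f = 6*2 = 12)
H(v, G) = -19/7 (H(v, G) = -(7 + 12)/7 = -1/7*19 = -19/7)
(12345 + 43755)/(-20320 + b(141, H(5, 3))) = (12345 + 43755)/(-20320 + (141 - 19/7)) = 56100/(-20320 + 968/7) = 56100/(-141272/7) = 56100*(-7/141272) = -98175/35318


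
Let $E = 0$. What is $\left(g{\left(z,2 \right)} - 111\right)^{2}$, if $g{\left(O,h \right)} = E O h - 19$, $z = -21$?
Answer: $16900$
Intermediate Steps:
$g{\left(O,h \right)} = -19$ ($g{\left(O,h \right)} = 0 O h - 19 = 0 h - 19 = 0 - 19 = -19$)
$\left(g{\left(z,2 \right)} - 111\right)^{2} = \left(-19 - 111\right)^{2} = \left(-130\right)^{2} = 16900$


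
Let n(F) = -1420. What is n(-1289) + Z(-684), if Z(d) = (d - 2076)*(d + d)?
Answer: 3774260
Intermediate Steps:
Z(d) = 2*d*(-2076 + d) (Z(d) = (-2076 + d)*(2*d) = 2*d*(-2076 + d))
n(-1289) + Z(-684) = -1420 + 2*(-684)*(-2076 - 684) = -1420 + 2*(-684)*(-2760) = -1420 + 3775680 = 3774260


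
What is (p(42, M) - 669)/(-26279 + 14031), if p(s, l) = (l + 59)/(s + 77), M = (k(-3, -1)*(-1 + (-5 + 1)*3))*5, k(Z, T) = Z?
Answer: 79357/1457512 ≈ 0.054447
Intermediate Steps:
M = 195 (M = -3*(-1 + (-5 + 1)*3)*5 = -3*(-1 - 4*3)*5 = -3*(-1 - 12)*5 = -3*(-13)*5 = 39*5 = 195)
p(s, l) = (59 + l)/(77 + s)
(p(42, M) - 669)/(-26279 + 14031) = ((59 + 195)/(77 + 42) - 669)/(-26279 + 14031) = (254/119 - 669)/(-12248) = ((1/119)*254 - 669)*(-1/12248) = (254/119 - 669)*(-1/12248) = -79357/119*(-1/12248) = 79357/1457512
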